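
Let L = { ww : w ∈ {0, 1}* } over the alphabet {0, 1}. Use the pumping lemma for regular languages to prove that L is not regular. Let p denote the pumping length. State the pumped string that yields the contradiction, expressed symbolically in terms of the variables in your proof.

Assume L is regular; let p be its pumping constant.
Take w = 0^p 1^p 0^p 1^p = uu where u = 0^p1^p; then w ∈ L and |w| = 4p ≥ p.
By the pumping lemma, w = xyz with |xy| ≤ p and |y| > 0.
Since the first p symbols of w are all 0's and |xy| ≤ p, y lies entirely in the leading 0-block: y = 0^k for some k with 1 ≤ k ≤ p.
Pump with i = 2: xy^2z = 0^{p+k} 1^p 0^p 1^p, of length 4p+k. Suppose this equals vv. The string starts with 0 and ends with 1, so v does too; thus the boundary between the two copies of v is a 1→0 transition. There is exactly one such transition, at position 2p+k, so |v| = 2p+k and |vv| = 4p+2k ≠ 4p+k since k ≥ 1. So xy^2z ∉ L.
Contradiction. Therefore L is not regular.

0^{p+k} 1^p 0^p 1^p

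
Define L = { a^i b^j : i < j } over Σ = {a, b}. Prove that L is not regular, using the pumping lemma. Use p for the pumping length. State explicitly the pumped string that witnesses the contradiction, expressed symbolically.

Suppose for contradiction that L is regular, and let p be the pumping length.
Choose w = a^p b^{p+1} ∈ L, with |w| = 2p+1 ≥ p.
The pumping lemma gives a decomposition w = xyz where |xy| ≤ p and y is nonempty.
The first p characters of w are a's, so xy (and hence y) consists only of a's. Write y = a^k, 1 ≤ k ≤ p.
Consider xy^2z = a^{p+k} b^{p+1}. Since k ≥ 1, the a-count p+k is at least p+1, so i < j fails; thus xy^2z ∉ L.
This contradicts the pumping lemma, so L is not regular.

a^{p+k} b^{p+1}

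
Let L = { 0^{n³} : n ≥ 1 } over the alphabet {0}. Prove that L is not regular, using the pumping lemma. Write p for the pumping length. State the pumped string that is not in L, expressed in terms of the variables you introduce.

Toward a contradiction, assume L is regular with pumping length p.
Take w = 0^{p³} ∈ L with |w| = p³ ≥ p.
The pumping lemma gives a decomposition w = xyz where |xy| ≤ p and y is nonempty.
Then y = 0^k for some k with 1 ≤ k ≤ p.
Pump with i = 2: xy^2z = 0^{p³+k}. Since 1 ≤ k ≤ p, p³ < p³+k ≤ p³+p < p³+3p²+3p+1 = (p+1)³, so p³+k is not a perfect cube. So xy^2z ∉ L.
This is a contradiction; hence L is not regular.

0^{p³+k}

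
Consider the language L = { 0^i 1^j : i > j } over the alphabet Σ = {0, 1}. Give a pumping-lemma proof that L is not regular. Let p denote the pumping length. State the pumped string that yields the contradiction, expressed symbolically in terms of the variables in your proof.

Assume L is regular; let p be its pumping constant.
Choose w = 0^{p+1} 1^p ∈ L, with |w| = 2p+1 ≥ p.
By the pumping lemma, w = xyz with |xy| ≤ p and y is nonempty.
Since the first p symbols of w are all 0's and |xy| ≤ p, y lies entirely in the leading 0-block: y = 0^k for some k with 1 ≤ k ≤ p.
Consider xy^0z = xz = 0^{p+1-k} 1^p. Since k ≥ 1, the 0-count p+1-k is at most p, so i > j fails; thus xz ∉ L.
This is a contradiction; hence L is not regular.

0^{p+1-k} 1^p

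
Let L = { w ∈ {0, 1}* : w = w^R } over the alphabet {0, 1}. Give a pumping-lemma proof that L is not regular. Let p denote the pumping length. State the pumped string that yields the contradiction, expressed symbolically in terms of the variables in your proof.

0^{p+k} 1 0^p

Assume L is regular. Let p be the pumping length given by the pumping lemma.
Take w = 0^p 1 0^p, a palindrome of length 2p+1 ≥ p.
Write w = xyz as guaranteed by the lemma, with |xy| ≤ p and |y| > 0.
The first p characters of w are 0's, so xy (and hence y) consists only of 0's. Write y = 0^k, 1 ≤ k ≤ p.
Pump with i = 2: xy^2z = 0^{p+k} 1 0^p. Its reverse is 0^p 1 0^{p+k}, which differs from xy^2z since k ≥ 1. So xy^2z is not a palindrome and xy^2z ∉ L.
This contradicts the pumping lemma, so L is not regular.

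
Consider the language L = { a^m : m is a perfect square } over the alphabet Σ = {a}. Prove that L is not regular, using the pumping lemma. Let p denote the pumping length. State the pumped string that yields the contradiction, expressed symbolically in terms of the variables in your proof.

a^{p²+k}

Suppose for contradiction that L is regular, and let p be the pumping length.
Take w = a^{p²} ∈ L with |w| = p² ≥ p.
Write w = xyz as guaranteed by the lemma, with |xy| ≤ p and |y| > 0.
Then y = a^k for some k with 1 ≤ k ≤ p.
Pump with i = 2: xy^2z = a^{p²+k}. Since 1 ≤ k ≤ p, p² < p²+k ≤ p²+p < (p+1)², so p²+k lies strictly between consecutive squares and is not a perfect square. So xy^2z ∉ L.
This contradicts the pumping lemma, so L is not regular.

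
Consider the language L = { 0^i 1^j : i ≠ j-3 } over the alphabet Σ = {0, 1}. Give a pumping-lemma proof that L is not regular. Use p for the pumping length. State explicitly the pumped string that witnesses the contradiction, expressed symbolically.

0^{p+p!} 1^{p+p!+3}

Suppose for contradiction that L is regular, and let p be the pumping length.
Choose w = 0^p 1^{p+p!+3}. Since p ≠ (p+p!+3)-3 = p+p!, w ∈ L; and |w| ≥ p.
By the pumping lemma, w = xyz with |xy| ≤ p and y is nonempty.
Since the first p symbols of w are all 0's and |xy| ≤ p, y lies entirely in the leading 0-block: y = 0^k for some k with 1 ≤ k ≤ p.
Since 1 ≤ k ≤ p, k divides p!; set t = 1 + p!/k. Then xy^t z has p + (p!/k)·k = p + p! copies of 0. Now the 0-count is p+p! and (1-count)-3 = (p+p!+3)-3 = p+p!, so i ≠ j-3 fails. So xy^t z = 0^{p+p!} 1^{p+p!+3} ∉ L.
This contradicts the pumping lemma, so L is not regular.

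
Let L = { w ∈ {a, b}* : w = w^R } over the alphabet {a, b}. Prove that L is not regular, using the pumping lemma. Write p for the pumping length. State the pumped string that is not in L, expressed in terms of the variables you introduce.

Assume L is regular; let p be its pumping constant.
Take w = a^p b a^p, a palindrome of length 2p+1 ≥ p.
Write w = xyz as guaranteed by the lemma, with |xy| ≤ p and |y| > 0.
Because |xy| ≤ p and w begins with p copies of a, we have y = a^k with 1 ≤ k ≤ p.
Pump with i = 2: xy^2z = a^{p+k} b a^p. Its reverse is a^p b a^{p+k}, which differs from xy^2z since k ≥ 1. So xy^2z is not a palindrome and xy^2z ∉ L.
This is a contradiction; hence L is not regular.

a^{p+k} b a^p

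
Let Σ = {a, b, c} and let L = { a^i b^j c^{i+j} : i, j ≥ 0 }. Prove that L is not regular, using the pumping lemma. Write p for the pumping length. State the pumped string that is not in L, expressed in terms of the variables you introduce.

a^{p+k} b^p c^{2p}

Assume L is regular. Let p be the pumping length given by the pumping lemma.
Take w = a^p b^p c^{2p} ∈ L (with i=j=p, i+j=2p), |w| = 4p ≥ p.
Write w = xyz as guaranteed by the lemma, with |xy| ≤ p and y is nonempty.
Since the first p symbols of w are all a's and |xy| ≤ p, y lies entirely in the leading a-block: y = a^k for some k with 1 ≤ k ≤ p.
Consider xy^2z = a^{p+k} b^p c^{2p}. Now the a- and b-counts sum to 2p+k, but the c-count is 2p ≠ 2p+k. So xy^2z ∉ L.
This contradicts the pumping lemma, so L is not regular.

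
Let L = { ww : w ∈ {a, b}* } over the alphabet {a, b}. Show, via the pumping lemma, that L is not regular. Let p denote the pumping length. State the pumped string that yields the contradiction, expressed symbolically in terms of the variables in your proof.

Suppose for contradiction that L is regular, and let p be the pumping length.
Take w = a^p b^p a^p b^p = uu where u = a^pb^p; then w ∈ L and |w| = 4p ≥ p.
By the pumping lemma, w = xyz with |xy| ≤ p and y is nonempty.
The first p characters of w are a's, so xy (and hence y) consists only of a's. Write y = a^k, 1 ≤ k ≤ p.
Pump with i = 2: xy^2z = a^{p+k} b^p a^p b^p, of length 4p+k. Suppose this equals vv. The string starts with a and ends with b, so v does too; thus the boundary between the two copies of v is a b→a transition. There is exactly one such transition, at position 2p+k, so |v| = 2p+k and |vv| = 4p+2k ≠ 4p+k since k ≥ 1. So xy^2z ∉ L.
This contradicts the pumping lemma, so L is not regular.

a^{p+k} b^p a^p b^p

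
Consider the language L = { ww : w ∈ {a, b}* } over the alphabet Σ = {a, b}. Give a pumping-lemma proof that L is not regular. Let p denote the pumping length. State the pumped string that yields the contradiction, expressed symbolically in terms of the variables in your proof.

a^{p+k} b^p a^p b^p

Suppose for contradiction that L is regular, and let p be the pumping length.
Take w = a^p b^p a^p b^p = uu where u = a^pb^p; then w ∈ L and |w| = 4p ≥ p.
Write w = xyz as guaranteed by the lemma, with |xy| ≤ p and y is nonempty.
Since the first p symbols of w are all a's and |xy| ≤ p, y lies entirely in the leading a-block: y = a^k for some k with 1 ≤ k ≤ p.
Pump with i = 2: xy^2z = a^{p+k} b^p a^p b^p, of length 4p+k. Suppose this equals vv. The string starts with a and ends with b, so v does too; thus the boundary between the two copies of v is a b→a transition. There is exactly one such transition, at position 2p+k, so |v| = 2p+k and |vv| = 4p+2k ≠ 4p+k since k ≥ 1. So xy^2z ∉ L.
Contradiction. Therefore L is not regular.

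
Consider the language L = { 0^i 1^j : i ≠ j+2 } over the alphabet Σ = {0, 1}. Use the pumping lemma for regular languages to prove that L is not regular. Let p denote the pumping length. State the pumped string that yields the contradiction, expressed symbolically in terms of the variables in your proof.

Assume L is regular; let p be its pumping constant.
Choose w = 0^p 1^{p+p!-2}. Since p ≠ (p+p!-2)+2 = p+p!, w ∈ L; and |w| ≥ p.
Write w = xyz as guaranteed by the lemma, with |xy| ≤ p and |y| ≥ 1.
The first p characters of w are 0's, so xy (and hence y) consists only of 0's. Write y = 0^k, 1 ≤ k ≤ p.
Since 1 ≤ k ≤ p, k divides p!; set t = 1 + p!/k. Then xy^t z has p + (p!/k)·k = p + p! copies of 0. Now the 0-count is p+p! and (1-count)+2 = (p+p!-2)+2 = p+p!, so i ≠ j+2 fails. So xy^t z = 0^{p+p!} 1^{p+p!-2} ∉ L.
This is a contradiction; hence L is not regular.

0^{p+p!} 1^{p+p!-2}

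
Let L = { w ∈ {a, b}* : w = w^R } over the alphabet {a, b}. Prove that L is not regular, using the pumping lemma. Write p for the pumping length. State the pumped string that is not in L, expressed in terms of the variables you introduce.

Suppose for contradiction that L is regular, and let p be the pumping length.
Take w = a^p b a^p, a palindrome of length 2p+1 ≥ p.
The pumping lemma gives a decomposition w = xyz where |xy| ≤ p and |y| ≥ 1.
The first p characters of w are a's, so xy (and hence y) consists only of a's. Write y = a^k, 1 ≤ k ≤ p.
Pump with i = 2: xy^2z = a^{p+k} b a^p. Its reverse is a^p b a^{p+k}, which differs from xy^2z since k ≥ 1. So xy^2z is not a palindrome and xy^2z ∉ L.
This contradicts the pumping lemma, so L is not regular.

a^{p+k} b a^p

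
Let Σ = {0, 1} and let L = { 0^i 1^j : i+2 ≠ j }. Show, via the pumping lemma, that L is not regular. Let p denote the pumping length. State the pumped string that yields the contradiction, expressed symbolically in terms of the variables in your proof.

0^{p+p!} 1^{p+p!+2}

Toward a contradiction, assume L is regular with pumping length p.
Choose w = 0^p 1^{p+p!+2}. Since p ≠ (p+p!+2)-2 = p+p!, w ∈ L; and |w| ≥ p.
The pumping lemma gives a decomposition w = xyz where |xy| ≤ p and |y| > 0.
Since the first p symbols of w are all 0's and |xy| ≤ p, y lies entirely in the leading 0-block: y = 0^k for some k with 1 ≤ k ≤ p.
Since 1 ≤ k ≤ p, k divides p!; set t = 1 + p!/k. Then xy^t z has p + (p!/k)·k = p + p! copies of 0. Now the 0-count is p+p! and (1-count)-2 = (p+p!+2)-2 = p+p!, so i+2 ≠ j fails. So xy^t z = 0^{p+p!} 1^{p+p!+2} ∉ L.
This is a contradiction; hence L is not regular.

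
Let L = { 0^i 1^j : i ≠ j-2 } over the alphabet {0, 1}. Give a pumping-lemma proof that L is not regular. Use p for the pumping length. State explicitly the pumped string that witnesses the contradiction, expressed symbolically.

Toward a contradiction, assume L is regular with pumping length p.
Choose w = 0^p 1^{p+p!+2}. Since p ≠ (p+p!+2)-2 = p+p!, w ∈ L; and |w| ≥ p.
The pumping lemma gives a decomposition w = xyz where |xy| ≤ p and |y| > 0.
Because |xy| ≤ p and w begins with p copies of 0, we have y = 0^k with 1 ≤ k ≤ p.
Since 1 ≤ k ≤ p, k divides p!; set t = 1 + p!/k. Then xy^t z has p + (p!/k)·k = p + p! copies of 0. Now the 0-count is p+p! and (1-count)-2 = (p+p!+2)-2 = p+p!, so i ≠ j-2 fails. So xy^t z = 0^{p+p!} 1^{p+p!+2} ∉ L.
This contradicts the pumping lemma, so L is not regular.

0^{p+p!} 1^{p+p!+2}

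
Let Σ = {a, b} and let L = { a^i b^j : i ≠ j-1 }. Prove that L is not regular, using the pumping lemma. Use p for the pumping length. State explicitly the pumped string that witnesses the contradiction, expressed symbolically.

Toward a contradiction, assume L is regular with pumping length p.
Choose w = a^p b^{p+p!+1}. Since p ≠ (p+p!+1)-1 = p+p!, w ∈ L; and |w| ≥ p.
By the pumping lemma, w = xyz with |xy| ≤ p and |y| > 0.
Since the first p symbols of w are all a's and |xy| ≤ p, y lies entirely in the leading a-block: y = a^k for some k with 1 ≤ k ≤ p.
Since 1 ≤ k ≤ p, k divides p!; set t = 1 + p!/k. Then xy^t z has p + (p!/k)·k = p + p! copies of a. Now the a-count is p+p! and (b-count)-1 = (p+p!+1)-1 = p+p!, so i ≠ j-1 fails. So xy^t z = a^{p+p!} b^{p+p!+1} ∉ L.
This is a contradiction; hence L is not regular.

a^{p+p!} b^{p+p!+1}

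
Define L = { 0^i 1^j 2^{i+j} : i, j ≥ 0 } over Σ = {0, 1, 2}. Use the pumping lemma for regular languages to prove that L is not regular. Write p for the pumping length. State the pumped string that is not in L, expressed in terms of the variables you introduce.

Suppose for contradiction that L is regular, and let p be the pumping length.
Take w = 0^p 1^p 2^{2p} ∈ L (with i=j=p, i+j=2p), |w| = 4p ≥ p.
The pumping lemma gives a decomposition w = xyz where |xy| ≤ p and |y| ≥ 1.
Since the first p symbols of w are all 0's and |xy| ≤ p, y lies entirely in the leading 0-block: y = 0^k for some k with 1 ≤ k ≤ p.
Consider xy^2z = 0^{p+k} 1^p 2^{2p}. Now the 0- and 1-counts sum to 2p+k, but the 2-count is 2p ≠ 2p+k. So xy^2z ∉ L.
This contradicts the pumping lemma, so L is not regular.

0^{p+k} 1^p 2^{2p}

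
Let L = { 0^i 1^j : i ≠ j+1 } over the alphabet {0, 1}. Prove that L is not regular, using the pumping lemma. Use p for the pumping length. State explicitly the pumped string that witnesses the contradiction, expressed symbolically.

Assume L is regular. Let p be the pumping length given by the pumping lemma.
Choose w = 0^p 1^{p+p!-1}. Since p ≠ (p+p!-1)+1 = p+p!, w ∈ L; and |w| ≥ p.
Write w = xyz as guaranteed by the lemma, with |xy| ≤ p and |y| ≥ 1.
The first p characters of w are 0's, so xy (and hence y) consists only of 0's. Write y = 0^k, 1 ≤ k ≤ p.
Since 1 ≤ k ≤ p, k divides p!; set t = 1 + p!/k. Then xy^t z has p + (p!/k)·k = p + p! copies of 0. Now the 0-count is p+p! and (1-count)+1 = (p+p!-1)+1 = p+p!, so i ≠ j+1 fails. So xy^t z = 0^{p+p!} 1^{p+p!-1} ∉ L.
Contradiction. Therefore L is not regular.

0^{p+p!} 1^{p+p!-1}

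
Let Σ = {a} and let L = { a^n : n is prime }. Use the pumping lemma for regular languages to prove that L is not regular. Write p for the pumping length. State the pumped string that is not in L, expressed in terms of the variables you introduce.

Toward a contradiction, assume L is regular with pumping length p.
Let q be a prime with q ≥ p+2 (infinitely many primes exist), and take w = a^q ∈ L with |w| = q ≥ p.
The pumping lemma gives a decomposition w = xyz where |xy| ≤ p and |y| > 0.
Then y = a^k for some k with 1 ≤ k ≤ p.
Since 1 ≤ k ≤ p, |xz| = q-k. Pump with i = q+1: |xy^{q+1}z| = (q-k)+(q+1)k = q+qk = q(1+k), which is composite (both factors ≥ 2). So xy^{q+1}z = a^{q(1+k)} ∉ L.
This contradicts the pumping lemma, so L is not regular.

a^{q(1+k)}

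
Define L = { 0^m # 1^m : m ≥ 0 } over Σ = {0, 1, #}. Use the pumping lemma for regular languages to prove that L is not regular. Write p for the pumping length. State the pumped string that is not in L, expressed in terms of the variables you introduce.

0^{p+k} # 1^p

Assume L is regular; let p be its pumping constant.
Take w = 0^p # 1^p ∈ L with |w| = 2p+1 ≥ p.
The pumping lemma gives a decomposition w = xyz where |xy| ≤ p and |y| ≥ 1.
Because |xy| ≤ p and w begins with p copies of 0, we have y = 0^k with 1 ≤ k ≤ p.
Pump with i = 2: xy^2z = 0^{p+k} # 1^p, which would require p+k = p. But k ≥ 1, so xy^2z ∉ L.
This is a contradiction; hence L is not regular.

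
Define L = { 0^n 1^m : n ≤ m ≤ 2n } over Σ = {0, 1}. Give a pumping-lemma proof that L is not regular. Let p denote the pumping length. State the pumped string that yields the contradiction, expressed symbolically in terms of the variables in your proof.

Assume L is regular; let p be its pumping constant.
Take w = 0^p 1^p ∈ L (since p ≤ p ≤ 2p), with |w| = 2p ≥ p.
The pumping lemma gives a decomposition w = xyz where |xy| ≤ p and |y| > 0.
Because |xy| ≤ p and w begins with p copies of 0, we have y = 0^k with 1 ≤ k ≤ p.
Pump with i = 2: xy^2z = 0^{p+k} 1^p. Now n = p+k > p = m, so the condition n ≤ m fails. Thus xy^2z ∉ L.
This contradicts the pumping lemma, so L is not regular.

0^{p+k} 1^p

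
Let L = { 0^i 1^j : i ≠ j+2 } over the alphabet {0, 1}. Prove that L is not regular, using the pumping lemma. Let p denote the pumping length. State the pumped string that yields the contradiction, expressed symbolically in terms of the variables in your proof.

0^{p+p!} 1^{p+p!-2}

Assume L is regular. Let p be the pumping length given by the pumping lemma.
Choose w = 0^p 1^{p+p!-2}. Since p ≠ (p+p!-2)+2 = p+p!, w ∈ L; and |w| ≥ p.
The pumping lemma gives a decomposition w = xyz where |xy| ≤ p and |y| ≥ 1.
Because |xy| ≤ p and w begins with p copies of 0, we have y = 0^k with 1 ≤ k ≤ p.
Since 1 ≤ k ≤ p, k divides p!; set t = 1 + p!/k. Then xy^t z has p + (p!/k)·k = p + p! copies of 0. Now the 0-count is p+p! and (1-count)+2 = (p+p!-2)+2 = p+p!, so i ≠ j+2 fails. So xy^t z = 0^{p+p!} 1^{p+p!-2} ∉ L.
This contradicts the pumping lemma, so L is not regular.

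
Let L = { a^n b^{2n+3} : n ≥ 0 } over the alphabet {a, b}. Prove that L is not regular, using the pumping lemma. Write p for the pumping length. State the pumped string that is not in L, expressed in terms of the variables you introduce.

a^{p+k} b^{2p+3}

Toward a contradiction, assume L is regular with pumping length p.
Take w = a^p b^{2p+3}. Then w ∈ L and |w| = 3p+3 ≥ p.
By the pumping lemma, w = xyz with |xy| ≤ p and y is nonempty.
The first p characters of w are a's, so xy (and hence y) consists only of a's. Write y = a^k, 1 ≤ k ≤ p.
Pump with i = 2: xy^2z = a^{p+k} b^{2p+3}. For this to lie in L we would need 2p+3 = 2(p+k)+3, which forces k = 0. But k ≥ 1, so xy^2z ∉ L.
This contradicts the pumping lemma, so L is not regular.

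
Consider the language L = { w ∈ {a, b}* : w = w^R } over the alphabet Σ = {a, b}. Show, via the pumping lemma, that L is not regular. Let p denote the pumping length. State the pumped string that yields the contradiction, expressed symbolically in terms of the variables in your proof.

Assume L is regular. Let p be the pumping length given by the pumping lemma.
Take w = a^p b a^p, a palindrome of length 2p+1 ≥ p.
By the pumping lemma, w = xyz with |xy| ≤ p and |y| > 0.
The first p characters of w are a's, so xy (and hence y) consists only of a's. Write y = a^k, 1 ≤ k ≤ p.
Pump with i = 2: xy^2z = a^{p+k} b a^p. Its reverse is a^p b a^{p+k}, which differs from xy^2z since k ≥ 1. So xy^2z is not a palindrome and xy^2z ∉ L.
This is a contradiction; hence L is not regular.

a^{p+k} b a^p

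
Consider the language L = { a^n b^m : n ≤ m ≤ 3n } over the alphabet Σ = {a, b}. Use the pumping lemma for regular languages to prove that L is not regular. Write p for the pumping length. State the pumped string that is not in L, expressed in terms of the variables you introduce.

Suppose for contradiction that L is regular, and let p be the pumping length.
Take w = a^p b^p ∈ L (since p ≤ p ≤ 3p), with |w| = 2p ≥ p.
The pumping lemma gives a decomposition w = xyz where |xy| ≤ p and |y| ≥ 1.
Because |xy| ≤ p and w begins with p copies of a, we have y = a^k with 1 ≤ k ≤ p.
Pump with i = 2: xy^2z = a^{p+k} b^p. Now n = p+k > p = m, so the condition n ≤ m fails. Thus xy^2z ∉ L.
This contradicts the pumping lemma, so L is not regular.

a^{p+k} b^p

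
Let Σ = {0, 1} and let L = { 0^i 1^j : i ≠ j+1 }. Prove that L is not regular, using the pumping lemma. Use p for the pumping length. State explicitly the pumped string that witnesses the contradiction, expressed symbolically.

0^{p+p!} 1^{p+p!-1}

Assume L is regular. Let p be the pumping length given by the pumping lemma.
Choose w = 0^p 1^{p+p!-1}. Since p ≠ (p+p!-1)+1 = p+p!, w ∈ L; and |w| ≥ p.
Write w = xyz as guaranteed by the lemma, with |xy| ≤ p and |y| > 0.
The first p characters of w are 0's, so xy (and hence y) consists only of 0's. Write y = 0^k, 1 ≤ k ≤ p.
Since 1 ≤ k ≤ p, k divides p!; set t = 1 + p!/k. Then xy^t z has p + (p!/k)·k = p + p! copies of 0. Now the 0-count is p+p! and (1-count)+1 = (p+p!-1)+1 = p+p!, so i ≠ j+1 fails. So xy^t z = 0^{p+p!} 1^{p+p!-1} ∉ L.
This contradicts the pumping lemma, so L is not regular.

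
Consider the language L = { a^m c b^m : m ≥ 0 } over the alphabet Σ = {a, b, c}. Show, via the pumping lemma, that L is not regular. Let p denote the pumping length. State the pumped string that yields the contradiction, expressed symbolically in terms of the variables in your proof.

a^{p+k} c b^p

Suppose for contradiction that L is regular, and let p be the pumping length.
Take w = a^p c b^p ∈ L with |w| = 2p+1 ≥ p.
By the pumping lemma, w = xyz with |xy| ≤ p and |y| ≥ 1.
Since the first p symbols of w are all a's and |xy| ≤ p, y lies entirely in the leading a-block: y = a^k for some k with 1 ≤ k ≤ p.
Pump with i = 2: xy^2z = a^{p+k} c b^p, which would require p+k = p. But k ≥ 1, so xy^2z ∉ L.
Contradiction. Therefore L is not regular.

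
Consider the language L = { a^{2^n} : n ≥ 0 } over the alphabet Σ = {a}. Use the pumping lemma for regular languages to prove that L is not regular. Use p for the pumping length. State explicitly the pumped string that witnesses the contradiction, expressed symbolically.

Toward a contradiction, assume L is regular with pumping length p.
Take w = a^{2^p} ∈ L with |w| = 2^p ≥ p.
Write w = xyz as guaranteed by the lemma, with |xy| ≤ p and |y| ≥ 1.
Then y = a^k for some k with 1 ≤ k ≤ p.
Pump with i = 2: xy^2z = a^{2^p+k}. Since 1 ≤ k ≤ p < 2^p, we have 2^p < 2^p+k < 2^{p+1}, so 2^p+k is not a power of 2. So xy^2z ∉ L.
This contradicts the pumping lemma, so L is not regular.

a^{2^p+k}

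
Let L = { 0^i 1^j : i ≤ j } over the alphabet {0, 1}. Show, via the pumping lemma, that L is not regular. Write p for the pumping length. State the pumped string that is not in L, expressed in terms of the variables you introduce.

0^{p+k} 1^p

Assume L is regular. Let p be the pumping length given by the pumping lemma.
Choose w = 0^p 1^p ∈ L, with |w| = 2p ≥ p.
Write w = xyz as guaranteed by the lemma, with |xy| ≤ p and |y| ≥ 1.
The first p characters of w are 0's, so xy (and hence y) consists only of 0's. Write y = 0^k, 1 ≤ k ≤ p.
Consider xy^2z = 0^{p+k} 1^p. Since k ≥ 1, the 0-count p+k exceeds the 1-count p, so i ≤ j fails; thus xy^2z ∉ L.
This is a contradiction; hence L is not regular.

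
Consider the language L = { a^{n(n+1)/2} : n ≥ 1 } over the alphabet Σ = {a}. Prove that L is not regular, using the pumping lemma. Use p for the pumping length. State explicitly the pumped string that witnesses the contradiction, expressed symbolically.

Toward a contradiction, assume L is regular with pumping length p.
Take w = a^{p(p+1)/2} ∈ L with |w| = p(p+1)/2 ≥ p.
By the pumping lemma, w = xyz with |xy| ≤ p and |y| > 0.
Then y = a^k for some k with 1 ≤ k ≤ p.
Pump with i = 2: xy^2z = a^{p(p+1)/2+k}. Since 1 ≤ k ≤ p, p(p+1)/2 < p(p+1)/2+k ≤ p(p+1)/2+p < (p+1)(p+2)/2, so p(p+1)/2+k is strictly between consecutive triangular numbers. So xy^2z ∉ L.
This is a contradiction; hence L is not regular.

a^{p(p+1)/2+k}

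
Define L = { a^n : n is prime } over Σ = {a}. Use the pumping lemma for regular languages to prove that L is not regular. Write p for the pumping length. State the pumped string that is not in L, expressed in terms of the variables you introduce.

Assume L is regular. Let p be the pumping length given by the pumping lemma.
Let q be a prime with q ≥ p+2 (infinitely many primes exist), and take w = a^q ∈ L with |w| = q ≥ p.
By the pumping lemma, w = xyz with |xy| ≤ p and y is nonempty.
Then y = a^k for some k with 1 ≤ k ≤ p.
Since 1 ≤ k ≤ p, |xz| = q-k. Pump with i = q+1: |xy^{q+1}z| = (q-k)+(q+1)k = q+qk = q(1+k), which is composite (both factors ≥ 2). So xy^{q+1}z = a^{q(1+k)} ∉ L.
This contradicts the pumping lemma, so L is not regular.

a^{q(1+k)}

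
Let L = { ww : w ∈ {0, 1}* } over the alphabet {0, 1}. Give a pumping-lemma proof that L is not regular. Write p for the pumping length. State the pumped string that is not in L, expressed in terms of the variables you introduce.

Assume L is regular. Let p be the pumping length given by the pumping lemma.
Take w = 0^p 1^p 0^p 1^p = uu where u = 0^p1^p; then w ∈ L and |w| = 4p ≥ p.
Write w = xyz as guaranteed by the lemma, with |xy| ≤ p and y is nonempty.
The first p characters of w are 0's, so xy (and hence y) consists only of 0's. Write y = 0^k, 1 ≤ k ≤ p.
Pump with i = 2: xy^2z = 0^{p+k} 1^p 0^p 1^p, of length 4p+k. Suppose this equals vv. The string starts with 0 and ends with 1, so v does too; thus the boundary between the two copies of v is a 1→0 transition. There is exactly one such transition, at position 2p+k, so |v| = 2p+k and |vv| = 4p+2k ≠ 4p+k since k ≥ 1. So xy^2z ∉ L.
Contradiction. Therefore L is not regular.

0^{p+k} 1^p 0^p 1^p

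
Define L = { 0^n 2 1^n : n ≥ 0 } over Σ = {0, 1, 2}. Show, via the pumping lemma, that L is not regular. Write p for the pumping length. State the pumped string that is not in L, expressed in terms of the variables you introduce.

0^{p+k} 2 1^p

Toward a contradiction, assume L is regular with pumping length p.
Take w = 0^p 2 1^p ∈ L with |w| = 2p+1 ≥ p.
The pumping lemma gives a decomposition w = xyz where |xy| ≤ p and y is nonempty.
The first p characters of w are 0's, so xy (and hence y) consists only of 0's. Write y = 0^k, 1 ≤ k ≤ p.
Pump with i = 2: xy^2z = 0^{p+k} 2 1^p, which would require p+k = p. But k ≥ 1, so xy^2z ∉ L.
This is a contradiction; hence L is not regular.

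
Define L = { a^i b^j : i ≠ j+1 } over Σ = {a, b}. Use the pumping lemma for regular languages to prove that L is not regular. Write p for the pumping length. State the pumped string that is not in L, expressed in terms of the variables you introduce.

a^{p+p!} b^{p+p!-1}

Assume L is regular. Let p be the pumping length given by the pumping lemma.
Choose w = a^p b^{p+p!-1}. Since p ≠ (p+p!-1)+1 = p+p!, w ∈ L; and |w| ≥ p.
The pumping lemma gives a decomposition w = xyz where |xy| ≤ p and |y| > 0.
Because |xy| ≤ p and w begins with p copies of a, we have y = a^k with 1 ≤ k ≤ p.
Since 1 ≤ k ≤ p, k divides p!; set t = 1 + p!/k. Then xy^t z has p + (p!/k)·k = p + p! copies of a. Now the a-count is p+p! and (b-count)+1 = (p+p!-1)+1 = p+p!, so i ≠ j+1 fails. So xy^t z = a^{p+p!} b^{p+p!-1} ∉ L.
This is a contradiction; hence L is not regular.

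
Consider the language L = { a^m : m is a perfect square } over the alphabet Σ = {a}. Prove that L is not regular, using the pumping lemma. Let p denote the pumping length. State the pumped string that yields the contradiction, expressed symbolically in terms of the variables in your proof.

a^{p²+k}

Assume L is regular. Let p be the pumping length given by the pumping lemma.
Take w = a^{p²} ∈ L with |w| = p² ≥ p.
By the pumping lemma, w = xyz with |xy| ≤ p and |y| ≥ 1.
Then y = a^k for some k with 1 ≤ k ≤ p.
Pump with i = 2: xy^2z = a^{p²+k}. Since 1 ≤ k ≤ p, p² < p²+k ≤ p²+p < (p+1)², so p²+k lies strictly between consecutive squares and is not a perfect square. So xy^2z ∉ L.
This contradicts the pumping lemma, so L is not regular.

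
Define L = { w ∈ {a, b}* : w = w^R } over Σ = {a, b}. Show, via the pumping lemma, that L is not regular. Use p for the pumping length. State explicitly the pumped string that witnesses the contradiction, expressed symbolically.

Suppose for contradiction that L is regular, and let p be the pumping length.
Take w = a^p b a^p, a palindrome of length 2p+1 ≥ p.
By the pumping lemma, w = xyz with |xy| ≤ p and |y| ≥ 1.
Because |xy| ≤ p and w begins with p copies of a, we have y = a^k with 1 ≤ k ≤ p.
Pump with i = 2: xy^2z = a^{p+k} b a^p. Its reverse is a^p b a^{p+k}, which differs from xy^2z since k ≥ 1. So xy^2z is not a palindrome and xy^2z ∉ L.
Contradiction. Therefore L is not regular.

a^{p+k} b a^p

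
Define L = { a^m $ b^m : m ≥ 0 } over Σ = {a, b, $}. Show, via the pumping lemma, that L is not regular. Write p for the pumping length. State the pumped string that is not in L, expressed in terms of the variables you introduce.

Suppose for contradiction that L is regular, and let p be the pumping length.
Take w = a^p $ b^p ∈ L with |w| = 2p+1 ≥ p.
Write w = xyz as guaranteed by the lemma, with |xy| ≤ p and |y| > 0.
Since the first p symbols of w are all a's and |xy| ≤ p, y lies entirely in the leading a-block: y = a^k for some k with 1 ≤ k ≤ p.
Pump with i = 2: xy^2z = a^{p+k} $ b^p, which would require p+k = p. But k ≥ 1, so xy^2z ∉ L.
This contradicts the pumping lemma, so L is not regular.

a^{p+k} $ b^p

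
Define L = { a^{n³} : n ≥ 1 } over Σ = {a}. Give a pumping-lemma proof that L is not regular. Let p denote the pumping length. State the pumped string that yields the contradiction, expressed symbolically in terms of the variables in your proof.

Toward a contradiction, assume L is regular with pumping length p.
Take w = a^{p³} ∈ L with |w| = p³ ≥ p.
Write w = xyz as guaranteed by the lemma, with |xy| ≤ p and |y| ≥ 1.
Then y = a^k for some k with 1 ≤ k ≤ p.
Pump with i = 2: xy^2z = a^{p³+k}. Since 1 ≤ k ≤ p, p³ < p³+k ≤ p³+p < p³+3p²+3p+1 = (p+1)³, so p³+k is not a perfect cube. So xy^2z ∉ L.
This contradicts the pumping lemma, so L is not regular.

a^{p³+k}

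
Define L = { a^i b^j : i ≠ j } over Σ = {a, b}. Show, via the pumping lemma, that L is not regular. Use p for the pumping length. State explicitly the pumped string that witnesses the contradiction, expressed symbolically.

a^{p+p!} b^{p+p!}

Assume L is regular; let p be its pumping constant.
Choose w = a^p b^{p+p!}. Since p ≠ p+p!, w ∈ L; and |w| ≥ p.
By the pumping lemma, w = xyz with |xy| ≤ p and |y| > 0.
Since the first p symbols of w are all a's and |xy| ≤ p, y lies entirely in the leading a-block: y = a^k for some k with 1 ≤ k ≤ p.
Since 1 ≤ k ≤ p, k divides p!; set t = 1 + p!/k. Then xy^t z has p + (p!/k)·k = p + p! copies of a. Now the a-count equals the b-count, so i ≠ j fails. So xy^t z = a^{p+p!} b^{p+p!} ∉ L.
Contradiction. Therefore L is not regular.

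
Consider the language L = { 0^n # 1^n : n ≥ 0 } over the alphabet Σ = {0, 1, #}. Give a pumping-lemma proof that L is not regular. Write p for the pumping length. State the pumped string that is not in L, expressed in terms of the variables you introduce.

0^{p+k} # 1^p

Assume L is regular; let p be its pumping constant.
Take w = 0^p # 1^p ∈ L with |w| = 2p+1 ≥ p.
Write w = xyz as guaranteed by the lemma, with |xy| ≤ p and y is nonempty.
Since the first p symbols of w are all 0's and |xy| ≤ p, y lies entirely in the leading 0-block: y = 0^k for some k with 1 ≤ k ≤ p.
Pump with i = 2: xy^2z = 0^{p+k} # 1^p, which would require p+k = p. But k ≥ 1, so xy^2z ∉ L.
This is a contradiction; hence L is not regular.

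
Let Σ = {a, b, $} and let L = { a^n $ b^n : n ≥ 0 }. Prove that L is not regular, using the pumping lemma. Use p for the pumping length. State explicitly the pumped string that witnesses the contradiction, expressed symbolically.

a^{p+k} $ b^p

Assume L is regular. Let p be the pumping length given by the pumping lemma.
Take w = a^p $ b^p ∈ L with |w| = 2p+1 ≥ p.
By the pumping lemma, w = xyz with |xy| ≤ p and |y| > 0.
Because |xy| ≤ p and w begins with p copies of a, we have y = a^k with 1 ≤ k ≤ p.
Pump with i = 2: xy^2z = a^{p+k} $ b^p, which would require p+k = p. But k ≥ 1, so xy^2z ∉ L.
This contradicts the pumping lemma, so L is not regular.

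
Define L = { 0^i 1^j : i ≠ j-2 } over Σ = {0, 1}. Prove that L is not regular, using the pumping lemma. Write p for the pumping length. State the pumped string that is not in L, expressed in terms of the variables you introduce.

Assume L is regular. Let p be the pumping length given by the pumping lemma.
Choose w = 0^p 1^{p+p!+2}. Since p ≠ (p+p!+2)-2 = p+p!, w ∈ L; and |w| ≥ p.
The pumping lemma gives a decomposition w = xyz where |xy| ≤ p and |y| ≥ 1.
Because |xy| ≤ p and w begins with p copies of 0, we have y = 0^k with 1 ≤ k ≤ p.
Since 1 ≤ k ≤ p, k divides p!; set t = 1 + p!/k. Then xy^t z has p + (p!/k)·k = p + p! copies of 0. Now the 0-count is p+p! and (1-count)-2 = (p+p!+2)-2 = p+p!, so i ≠ j-2 fails. So xy^t z = 0^{p+p!} 1^{p+p!+2} ∉ L.
Contradiction. Therefore L is not regular.

0^{p+p!} 1^{p+p!+2}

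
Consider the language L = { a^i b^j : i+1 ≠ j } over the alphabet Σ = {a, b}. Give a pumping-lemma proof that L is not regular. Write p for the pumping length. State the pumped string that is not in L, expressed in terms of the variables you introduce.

a^{p+p!} b^{p+p!+1}

Assume L is regular. Let p be the pumping length given by the pumping lemma.
Choose w = a^p b^{p+p!+1}. Since p ≠ (p+p!+1)-1 = p+p!, w ∈ L; and |w| ≥ p.
The pumping lemma gives a decomposition w = xyz where |xy| ≤ p and |y| > 0.
Since the first p symbols of w are all a's and |xy| ≤ p, y lies entirely in the leading a-block: y = a^k for some k with 1 ≤ k ≤ p.
Since 1 ≤ k ≤ p, k divides p!; set t = 1 + p!/k. Then xy^t z has p + (p!/k)·k = p + p! copies of a. Now the a-count is p+p! and (b-count)-1 = (p+p!+1)-1 = p+p!, so i+1 ≠ j fails. So xy^t z = a^{p+p!} b^{p+p!+1} ∉ L.
Contradiction. Therefore L is not regular.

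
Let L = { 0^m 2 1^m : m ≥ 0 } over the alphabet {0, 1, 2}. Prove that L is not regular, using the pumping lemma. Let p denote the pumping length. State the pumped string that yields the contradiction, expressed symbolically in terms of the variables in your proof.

Toward a contradiction, assume L is regular with pumping length p.
Take w = 0^p 2 1^p ∈ L with |w| = 2p+1 ≥ p.
Write w = xyz as guaranteed by the lemma, with |xy| ≤ p and y is nonempty.
Since the first p symbols of w are all 0's and |xy| ≤ p, y lies entirely in the leading 0-block: y = 0^k for some k with 1 ≤ k ≤ p.
Pump with i = 2: xy^2z = 0^{p+k} 2 1^p, which would require p+k = p. But k ≥ 1, so xy^2z ∉ L.
This contradicts the pumping lemma, so L is not regular.

0^{p+k} 2 1^p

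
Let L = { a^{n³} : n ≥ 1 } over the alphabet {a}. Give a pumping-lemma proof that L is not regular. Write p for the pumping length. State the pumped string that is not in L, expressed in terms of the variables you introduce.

a^{p³+k}

Assume L is regular; let p be its pumping constant.
Take w = a^{p³} ∈ L with |w| = p³ ≥ p.
The pumping lemma gives a decomposition w = xyz where |xy| ≤ p and |y| ≥ 1.
Then y = a^k for some k with 1 ≤ k ≤ p.
Pump with i = 2: xy^2z = a^{p³+k}. Since 1 ≤ k ≤ p, p³ < p³+k ≤ p³+p < p³+3p²+3p+1 = (p+1)³, so p³+k is not a perfect cube. So xy^2z ∉ L.
This is a contradiction; hence L is not regular.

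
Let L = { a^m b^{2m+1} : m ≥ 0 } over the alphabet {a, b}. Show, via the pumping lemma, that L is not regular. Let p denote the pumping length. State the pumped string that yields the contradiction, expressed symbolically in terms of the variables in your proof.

a^{p+k} b^{2p+1}

Suppose for contradiction that L is regular, and let p be the pumping length.
Take w = a^p b^{2p+1}. Then w ∈ L and |w| = 3p+1 ≥ p.
Write w = xyz as guaranteed by the lemma, with |xy| ≤ p and |y| ≥ 1.
Since the first p symbols of w are all a's and |xy| ≤ p, y lies entirely in the leading a-block: y = a^k for some k with 1 ≤ k ≤ p.
Pump with i = 2: xy^2z = a^{p+k} b^{2p+1}. For this to lie in L we would need 2p+1 = 2(p+k)+1, which forces k = 0. But k ≥ 1, so xy^2z ∉ L.
This contradicts the pumping lemma, so L is not regular.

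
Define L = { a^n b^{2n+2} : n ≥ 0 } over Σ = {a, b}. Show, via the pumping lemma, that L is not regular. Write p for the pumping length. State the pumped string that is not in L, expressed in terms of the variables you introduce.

a^{p+k} b^{2p+2}

Suppose for contradiction that L is regular, and let p be the pumping length.
Take w = a^p b^{2p+2}. Then w ∈ L and |w| = 3p+2 ≥ p.
The pumping lemma gives a decomposition w = xyz where |xy| ≤ p and |y| > 0.
Since the first p symbols of w are all a's and |xy| ≤ p, y lies entirely in the leading a-block: y = a^k for some k with 1 ≤ k ≤ p.
Pump with i = 2: xy^2z = a^{p+k} b^{2p+2}. For this to lie in L we would need 2p+2 = 2(p+k)+2, which forces k = 0. But k ≥ 1, so xy^2z ∉ L.
This contradicts the pumping lemma, so L is not regular.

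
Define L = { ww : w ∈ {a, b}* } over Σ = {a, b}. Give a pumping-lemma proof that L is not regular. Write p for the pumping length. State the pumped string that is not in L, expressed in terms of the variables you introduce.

a^{p+k} b^p a^p b^p

Assume L is regular. Let p be the pumping length given by the pumping lemma.
Take w = a^p b^p a^p b^p = uu where u = a^pb^p; then w ∈ L and |w| = 4p ≥ p.
The pumping lemma gives a decomposition w = xyz where |xy| ≤ p and |y| ≥ 1.
Since the first p symbols of w are all a's and |xy| ≤ p, y lies entirely in the leading a-block: y = a^k for some k with 1 ≤ k ≤ p.
Pump with i = 2: xy^2z = a^{p+k} b^p a^p b^p, of length 4p+k. Suppose this equals vv. The string starts with a and ends with b, so v does too; thus the boundary between the two copies of v is a b→a transition. There is exactly one such transition, at position 2p+k, so |v| = 2p+k and |vv| = 4p+2k ≠ 4p+k since k ≥ 1. So xy^2z ∉ L.
Contradiction. Therefore L is not regular.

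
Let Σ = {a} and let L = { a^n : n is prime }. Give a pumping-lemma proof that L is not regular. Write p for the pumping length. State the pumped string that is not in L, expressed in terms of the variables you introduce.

a^{q(1+k)}

Assume L is regular. Let p be the pumping length given by the pumping lemma.
Let q be a prime with q ≥ p+2 (infinitely many primes exist), and take w = a^q ∈ L with |w| = q ≥ p.
The pumping lemma gives a decomposition w = xyz where |xy| ≤ p and y is nonempty.
Then y = a^k for some k with 1 ≤ k ≤ p.
Since 1 ≤ k ≤ p, |xz| = q-k. Pump with i = q+1: |xy^{q+1}z| = (q-k)+(q+1)k = q+qk = q(1+k), which is composite (both factors ≥ 2). So xy^{q+1}z = a^{q(1+k)} ∉ L.
This is a contradiction; hence L is not regular.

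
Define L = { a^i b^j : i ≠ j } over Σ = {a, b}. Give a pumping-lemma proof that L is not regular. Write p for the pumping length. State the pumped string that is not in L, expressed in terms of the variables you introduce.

a^{p+p!} b^{p+p!}

Suppose for contradiction that L is regular, and let p be the pumping length.
Choose w = a^p b^{p+p!}. Since p ≠ p+p!, w ∈ L; and |w| ≥ p.
The pumping lemma gives a decomposition w = xyz where |xy| ≤ p and y is nonempty.
Since the first p symbols of w are all a's and |xy| ≤ p, y lies entirely in the leading a-block: y = a^k for some k with 1 ≤ k ≤ p.
Since 1 ≤ k ≤ p, k divides p!; set t = 1 + p!/k. Then xy^t z has p + (p!/k)·k = p + p! copies of a. Now the a-count equals the b-count, so i ≠ j fails. So xy^t z = a^{p+p!} b^{p+p!} ∉ L.
Contradiction. Therefore L is not regular.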